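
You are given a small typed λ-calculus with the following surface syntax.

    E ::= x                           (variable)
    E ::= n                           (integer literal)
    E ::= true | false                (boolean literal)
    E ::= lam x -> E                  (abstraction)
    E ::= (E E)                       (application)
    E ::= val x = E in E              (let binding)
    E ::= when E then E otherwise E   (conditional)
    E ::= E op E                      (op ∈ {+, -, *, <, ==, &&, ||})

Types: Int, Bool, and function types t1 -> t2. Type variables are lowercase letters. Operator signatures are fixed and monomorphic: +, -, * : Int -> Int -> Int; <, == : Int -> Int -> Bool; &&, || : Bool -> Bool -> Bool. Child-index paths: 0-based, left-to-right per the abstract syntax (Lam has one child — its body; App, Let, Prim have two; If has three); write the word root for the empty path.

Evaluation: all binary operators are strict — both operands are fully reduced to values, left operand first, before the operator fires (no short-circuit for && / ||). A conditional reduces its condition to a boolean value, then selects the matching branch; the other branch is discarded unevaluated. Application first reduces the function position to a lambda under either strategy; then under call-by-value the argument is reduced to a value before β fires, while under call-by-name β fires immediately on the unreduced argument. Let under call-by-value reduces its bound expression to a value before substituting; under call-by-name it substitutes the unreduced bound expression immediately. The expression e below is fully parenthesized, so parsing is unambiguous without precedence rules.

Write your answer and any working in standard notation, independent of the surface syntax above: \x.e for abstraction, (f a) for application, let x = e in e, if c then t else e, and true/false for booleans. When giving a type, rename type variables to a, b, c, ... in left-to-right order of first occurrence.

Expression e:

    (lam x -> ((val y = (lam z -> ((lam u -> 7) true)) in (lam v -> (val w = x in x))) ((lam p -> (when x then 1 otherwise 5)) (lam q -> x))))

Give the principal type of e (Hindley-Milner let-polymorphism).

Trace:
\u._ : c -> Int
  unify c -> Int ~ Bool -> d
  unify c ~ Bool
  unify Int ~ d
_ _ : Int
\z._ : b -> Int
let y : forall. b -> Int
x : a
let w : a
x : a
\v._ : e -> a
x : a
  unify a ~ Bool
  unify Int ~ Int
\p._ : f -> Int
x : Bool
\q._ : g -> Bool
  unify f -> Int ~ (g -> Bool) -> h
  unify f ~ g -> Bool
  unify Int ~ h
_ _ : Int
  unify e -> Bool ~ Int -> i
  unify e ~ Int
  unify Bool ~ i
_ _ : Bool
\x._ : Bool -> Bool

Answer: Bool -> Bool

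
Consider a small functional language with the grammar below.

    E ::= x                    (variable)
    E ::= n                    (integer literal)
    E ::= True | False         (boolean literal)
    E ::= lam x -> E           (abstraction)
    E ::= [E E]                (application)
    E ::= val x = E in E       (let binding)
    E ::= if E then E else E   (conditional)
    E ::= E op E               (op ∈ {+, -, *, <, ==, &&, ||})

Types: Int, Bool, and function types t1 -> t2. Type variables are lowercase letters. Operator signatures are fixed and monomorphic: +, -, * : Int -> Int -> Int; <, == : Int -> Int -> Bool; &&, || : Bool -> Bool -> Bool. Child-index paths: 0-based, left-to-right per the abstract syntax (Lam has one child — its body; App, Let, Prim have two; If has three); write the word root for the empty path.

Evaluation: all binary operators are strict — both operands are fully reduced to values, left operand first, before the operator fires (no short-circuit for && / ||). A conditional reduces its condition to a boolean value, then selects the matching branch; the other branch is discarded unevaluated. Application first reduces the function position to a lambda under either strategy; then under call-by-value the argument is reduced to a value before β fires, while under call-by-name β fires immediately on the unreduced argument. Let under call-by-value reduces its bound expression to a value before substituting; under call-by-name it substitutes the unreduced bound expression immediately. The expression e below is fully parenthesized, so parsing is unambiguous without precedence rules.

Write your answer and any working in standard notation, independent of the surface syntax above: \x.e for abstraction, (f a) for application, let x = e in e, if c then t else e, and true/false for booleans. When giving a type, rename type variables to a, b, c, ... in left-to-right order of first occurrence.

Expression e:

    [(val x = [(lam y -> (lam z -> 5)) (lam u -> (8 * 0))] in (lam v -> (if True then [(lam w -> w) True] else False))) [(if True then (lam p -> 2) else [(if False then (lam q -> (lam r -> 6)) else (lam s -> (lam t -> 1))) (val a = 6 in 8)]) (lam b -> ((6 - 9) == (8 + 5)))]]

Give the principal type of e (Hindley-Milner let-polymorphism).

Answer: Bool

Trace:
\z._ : b -> Int
\y._ : a -> b -> Int
  unify Int ~ Int
  unify Int ~ Int
\u._ : c -> Int
  unify a -> b -> Int ~ (c -> Int) -> d
  unify a ~ c -> Int
  unify b -> Int ~ d
_ _ : b -> Int
let x : forall. b -> Int
  unify Bool ~ Bool
w : f
\w._ : f -> f
  unify f -> f ~ Bool -> g
  unify f ~ Bool
  unify Bool ~ g
_ _ : Bool
  unify Bool ~ Bool
\v._ : e -> Bool
  unify Bool ~ Bool
\p._ : h -> Int
  unify Bool ~ Bool
\r._ : j -> Int
\q._ : i -> j -> Int
\t._ : l -> Int
\s._ : k -> l -> Int
  unify i -> j -> Int ~ k -> l -> Int
  unify i ~ k
  unify j -> Int ~ l -> Int
  unify j ~ l
  unify Int ~ Int
let a : Int
  unify k -> l -> Int ~ Int -> m
  unify k ~ Int
  unify l -> Int ~ m
_ _ : l -> Int
  unify h -> Int ~ l -> Int
  unify h ~ l
  unify Int ~ Int
  unify Int ~ Int
  unify Int ~ Int
  unify Int ~ Int
  unify Int ~ Int
  unify Int ~ Int
  unify Int ~ Int
\b._ : n -> Bool
  unify l -> Int ~ (n -> Bool) -> o
  unify l ~ n -> Bool
  unify Int ~ o
_ _ : Int
  unify e -> Bool ~ Int -> p
  unify e ~ Int
  unify Bool ~ p
_ _ : Bool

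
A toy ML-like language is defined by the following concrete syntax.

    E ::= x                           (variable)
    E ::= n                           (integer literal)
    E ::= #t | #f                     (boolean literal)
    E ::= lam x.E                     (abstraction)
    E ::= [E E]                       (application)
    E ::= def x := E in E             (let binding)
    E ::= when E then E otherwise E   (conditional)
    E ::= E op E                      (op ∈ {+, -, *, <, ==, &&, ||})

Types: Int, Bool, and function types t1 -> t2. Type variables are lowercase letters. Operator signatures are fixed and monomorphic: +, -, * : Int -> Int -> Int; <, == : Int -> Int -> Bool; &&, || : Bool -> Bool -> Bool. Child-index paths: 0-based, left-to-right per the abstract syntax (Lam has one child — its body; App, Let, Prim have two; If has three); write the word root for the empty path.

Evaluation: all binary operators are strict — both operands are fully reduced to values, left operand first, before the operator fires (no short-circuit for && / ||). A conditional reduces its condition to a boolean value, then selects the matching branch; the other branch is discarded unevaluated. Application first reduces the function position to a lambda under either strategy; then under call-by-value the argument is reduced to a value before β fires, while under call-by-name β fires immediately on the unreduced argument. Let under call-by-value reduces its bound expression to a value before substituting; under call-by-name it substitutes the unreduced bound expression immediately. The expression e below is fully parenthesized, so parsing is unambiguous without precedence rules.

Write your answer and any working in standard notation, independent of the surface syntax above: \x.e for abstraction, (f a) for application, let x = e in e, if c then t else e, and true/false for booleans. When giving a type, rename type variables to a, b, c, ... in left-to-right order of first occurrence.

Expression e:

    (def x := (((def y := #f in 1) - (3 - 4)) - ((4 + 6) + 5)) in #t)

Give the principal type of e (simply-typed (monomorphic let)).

Derivation:
let y : Bool
  unify Int ~ Int
  unify Int ~ Int
  unify Int ~ Int
  unify Int ~ Int
  unify Int ~ Int
  unify Int ~ Int
  unify Int ~ Int
  unify Int ~ Int
  unify Int ~ Int
  unify Int ~ Int
let x : Int

Answer: Bool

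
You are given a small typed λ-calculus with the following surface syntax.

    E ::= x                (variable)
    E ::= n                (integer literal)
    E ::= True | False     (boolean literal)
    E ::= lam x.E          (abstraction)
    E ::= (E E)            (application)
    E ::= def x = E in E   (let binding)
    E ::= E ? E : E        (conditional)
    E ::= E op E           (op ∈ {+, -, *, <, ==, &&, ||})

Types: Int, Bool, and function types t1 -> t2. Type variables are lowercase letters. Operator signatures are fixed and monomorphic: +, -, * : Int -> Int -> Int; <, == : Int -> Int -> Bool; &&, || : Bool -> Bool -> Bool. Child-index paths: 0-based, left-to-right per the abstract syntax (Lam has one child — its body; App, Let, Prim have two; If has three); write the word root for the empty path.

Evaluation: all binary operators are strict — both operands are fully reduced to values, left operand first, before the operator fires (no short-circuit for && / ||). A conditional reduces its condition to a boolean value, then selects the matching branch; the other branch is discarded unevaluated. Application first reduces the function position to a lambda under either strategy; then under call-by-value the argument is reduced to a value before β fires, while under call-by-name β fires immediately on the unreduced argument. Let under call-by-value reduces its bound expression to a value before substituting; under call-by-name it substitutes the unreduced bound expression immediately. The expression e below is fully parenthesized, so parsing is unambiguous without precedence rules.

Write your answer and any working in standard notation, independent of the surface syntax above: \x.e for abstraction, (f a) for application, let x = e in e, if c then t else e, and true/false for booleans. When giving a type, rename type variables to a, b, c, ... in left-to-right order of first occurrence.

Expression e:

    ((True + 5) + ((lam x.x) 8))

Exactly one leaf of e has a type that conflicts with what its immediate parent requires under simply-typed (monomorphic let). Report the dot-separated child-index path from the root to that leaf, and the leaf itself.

Working:
  unify Bool ~ Int
  FAIL: mismatch Bool ~ Int

Answer: 0.0 : true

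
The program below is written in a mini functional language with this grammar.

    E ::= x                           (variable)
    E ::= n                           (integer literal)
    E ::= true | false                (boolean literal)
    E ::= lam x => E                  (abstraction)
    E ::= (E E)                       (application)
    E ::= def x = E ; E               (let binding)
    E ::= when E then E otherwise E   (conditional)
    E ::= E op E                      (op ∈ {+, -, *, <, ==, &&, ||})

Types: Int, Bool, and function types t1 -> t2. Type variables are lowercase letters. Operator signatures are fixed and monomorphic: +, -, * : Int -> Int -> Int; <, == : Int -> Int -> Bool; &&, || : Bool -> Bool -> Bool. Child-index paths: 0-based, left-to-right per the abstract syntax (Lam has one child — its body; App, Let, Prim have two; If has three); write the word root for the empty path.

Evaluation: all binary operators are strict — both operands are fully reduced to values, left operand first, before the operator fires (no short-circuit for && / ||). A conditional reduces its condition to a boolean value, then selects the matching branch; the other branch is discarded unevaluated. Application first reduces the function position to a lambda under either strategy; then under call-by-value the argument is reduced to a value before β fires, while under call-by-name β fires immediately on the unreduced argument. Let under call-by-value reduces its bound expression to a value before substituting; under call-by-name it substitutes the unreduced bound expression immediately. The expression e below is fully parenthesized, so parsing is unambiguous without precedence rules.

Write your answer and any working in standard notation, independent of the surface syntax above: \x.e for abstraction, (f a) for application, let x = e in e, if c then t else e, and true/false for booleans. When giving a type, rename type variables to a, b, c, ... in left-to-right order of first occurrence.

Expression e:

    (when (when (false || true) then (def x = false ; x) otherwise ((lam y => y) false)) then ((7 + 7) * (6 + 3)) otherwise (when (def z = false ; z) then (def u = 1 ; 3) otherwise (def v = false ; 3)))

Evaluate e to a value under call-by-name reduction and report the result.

Answer: 3

Derivation:
step 0: (if (if (false || true) then (let x = false in x) else ((\y.y) false)) then ((7 + 7) * (6 + 3)) else (if (let z = false in z) then (let u = 1 in 3) else (let v = false in 3)))
step 1: [delta@0.0] (if (if true then (let x = false in x) else ((\y.y) false)) then ((7 + 7) * (6 + 3)) else (if (let z = false in z) then (let u = 1 in 3) else (let v = false in 3)))
step 2: [if@0] (if (let x = false in x) then ((7 + 7) * (6 + 3)) else (if (let z = false in z) then (let u = 1 in 3) else (let v = false in 3)))
step 3: [let@0] (if false then ((7 + 7) * (6 + 3)) else (if (let z = false in z) then (let u = 1 in 3) else (let v = false in 3)))
step 4: [if@root] (if (let z = false in z) then (let u = 1 in 3) else (let v = false in 3))
step 5: [let@0] (if false then (let u = 1 in 3) else (let v = false in 3))
step 6: [if@root] (let v = false in 3)
step 7: [let@root] 3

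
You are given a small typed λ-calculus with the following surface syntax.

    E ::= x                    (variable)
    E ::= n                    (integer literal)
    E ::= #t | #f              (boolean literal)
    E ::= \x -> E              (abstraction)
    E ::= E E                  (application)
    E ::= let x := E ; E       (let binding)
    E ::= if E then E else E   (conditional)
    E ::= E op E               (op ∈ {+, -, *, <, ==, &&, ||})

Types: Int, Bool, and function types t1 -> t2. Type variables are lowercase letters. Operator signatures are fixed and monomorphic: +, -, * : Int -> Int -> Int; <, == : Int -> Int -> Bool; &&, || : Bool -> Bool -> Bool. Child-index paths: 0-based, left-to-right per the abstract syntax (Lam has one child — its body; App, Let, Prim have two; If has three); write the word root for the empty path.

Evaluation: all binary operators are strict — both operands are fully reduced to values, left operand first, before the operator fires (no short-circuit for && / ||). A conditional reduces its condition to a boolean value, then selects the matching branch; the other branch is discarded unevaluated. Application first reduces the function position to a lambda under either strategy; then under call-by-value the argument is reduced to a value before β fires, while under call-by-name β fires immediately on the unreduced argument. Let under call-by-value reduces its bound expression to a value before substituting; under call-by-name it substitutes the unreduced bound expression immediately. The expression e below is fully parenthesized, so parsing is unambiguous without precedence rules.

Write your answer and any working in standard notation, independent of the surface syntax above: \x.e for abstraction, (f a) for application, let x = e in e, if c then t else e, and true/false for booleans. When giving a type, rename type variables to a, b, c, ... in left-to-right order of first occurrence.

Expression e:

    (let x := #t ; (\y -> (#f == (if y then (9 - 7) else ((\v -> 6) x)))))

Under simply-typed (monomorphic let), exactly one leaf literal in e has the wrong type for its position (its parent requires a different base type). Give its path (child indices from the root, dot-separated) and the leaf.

Working:
let x : Bool
  unify Bool ~ Int
  FAIL: mismatch Bool ~ Int

Answer: 1.0.0 : false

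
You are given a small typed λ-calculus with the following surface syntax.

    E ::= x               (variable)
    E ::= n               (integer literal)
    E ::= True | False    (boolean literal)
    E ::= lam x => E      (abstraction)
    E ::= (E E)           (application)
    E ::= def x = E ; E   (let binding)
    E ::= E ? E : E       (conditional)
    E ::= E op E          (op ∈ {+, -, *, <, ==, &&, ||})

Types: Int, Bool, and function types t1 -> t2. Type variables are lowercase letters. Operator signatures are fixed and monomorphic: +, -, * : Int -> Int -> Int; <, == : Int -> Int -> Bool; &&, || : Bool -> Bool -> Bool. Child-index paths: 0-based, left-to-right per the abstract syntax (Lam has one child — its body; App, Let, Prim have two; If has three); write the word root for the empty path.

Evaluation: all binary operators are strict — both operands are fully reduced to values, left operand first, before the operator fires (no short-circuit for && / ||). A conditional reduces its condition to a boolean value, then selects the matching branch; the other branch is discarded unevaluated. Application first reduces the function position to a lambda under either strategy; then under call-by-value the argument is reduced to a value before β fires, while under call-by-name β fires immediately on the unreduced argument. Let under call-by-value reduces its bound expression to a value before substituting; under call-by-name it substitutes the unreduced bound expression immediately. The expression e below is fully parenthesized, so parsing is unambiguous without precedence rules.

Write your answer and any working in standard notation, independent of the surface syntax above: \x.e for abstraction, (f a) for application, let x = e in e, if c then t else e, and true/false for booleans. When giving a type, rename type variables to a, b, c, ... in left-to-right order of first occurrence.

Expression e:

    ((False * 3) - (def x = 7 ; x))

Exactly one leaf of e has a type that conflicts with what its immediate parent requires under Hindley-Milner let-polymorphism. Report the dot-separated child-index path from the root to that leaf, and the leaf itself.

Working:
  unify Bool ~ Int
  FAIL: mismatch Bool ~ Int

Answer: 0.0 : false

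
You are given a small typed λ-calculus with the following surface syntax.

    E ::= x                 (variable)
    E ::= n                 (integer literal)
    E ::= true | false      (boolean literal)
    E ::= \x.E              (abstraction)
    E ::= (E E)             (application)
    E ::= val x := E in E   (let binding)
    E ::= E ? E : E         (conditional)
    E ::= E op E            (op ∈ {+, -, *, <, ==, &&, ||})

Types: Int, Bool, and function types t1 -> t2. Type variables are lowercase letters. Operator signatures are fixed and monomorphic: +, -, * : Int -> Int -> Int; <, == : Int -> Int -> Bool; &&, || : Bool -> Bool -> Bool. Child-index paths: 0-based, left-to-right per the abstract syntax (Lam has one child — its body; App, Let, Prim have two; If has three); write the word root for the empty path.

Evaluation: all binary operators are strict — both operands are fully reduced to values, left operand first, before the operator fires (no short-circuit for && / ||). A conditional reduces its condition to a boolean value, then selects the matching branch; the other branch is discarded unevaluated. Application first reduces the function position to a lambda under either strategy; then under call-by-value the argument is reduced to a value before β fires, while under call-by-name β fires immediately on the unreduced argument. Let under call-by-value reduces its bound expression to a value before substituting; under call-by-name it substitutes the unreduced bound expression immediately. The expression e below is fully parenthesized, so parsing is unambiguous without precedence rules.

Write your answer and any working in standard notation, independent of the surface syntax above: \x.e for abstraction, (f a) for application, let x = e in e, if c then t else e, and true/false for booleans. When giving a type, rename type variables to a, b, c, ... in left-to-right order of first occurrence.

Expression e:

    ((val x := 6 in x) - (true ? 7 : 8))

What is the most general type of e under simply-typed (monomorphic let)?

Working:
let x : Int
x : Int
  unify Int ~ Int
  unify Bool ~ Bool
  unify Int ~ Int
  unify Int ~ Int

Answer: Int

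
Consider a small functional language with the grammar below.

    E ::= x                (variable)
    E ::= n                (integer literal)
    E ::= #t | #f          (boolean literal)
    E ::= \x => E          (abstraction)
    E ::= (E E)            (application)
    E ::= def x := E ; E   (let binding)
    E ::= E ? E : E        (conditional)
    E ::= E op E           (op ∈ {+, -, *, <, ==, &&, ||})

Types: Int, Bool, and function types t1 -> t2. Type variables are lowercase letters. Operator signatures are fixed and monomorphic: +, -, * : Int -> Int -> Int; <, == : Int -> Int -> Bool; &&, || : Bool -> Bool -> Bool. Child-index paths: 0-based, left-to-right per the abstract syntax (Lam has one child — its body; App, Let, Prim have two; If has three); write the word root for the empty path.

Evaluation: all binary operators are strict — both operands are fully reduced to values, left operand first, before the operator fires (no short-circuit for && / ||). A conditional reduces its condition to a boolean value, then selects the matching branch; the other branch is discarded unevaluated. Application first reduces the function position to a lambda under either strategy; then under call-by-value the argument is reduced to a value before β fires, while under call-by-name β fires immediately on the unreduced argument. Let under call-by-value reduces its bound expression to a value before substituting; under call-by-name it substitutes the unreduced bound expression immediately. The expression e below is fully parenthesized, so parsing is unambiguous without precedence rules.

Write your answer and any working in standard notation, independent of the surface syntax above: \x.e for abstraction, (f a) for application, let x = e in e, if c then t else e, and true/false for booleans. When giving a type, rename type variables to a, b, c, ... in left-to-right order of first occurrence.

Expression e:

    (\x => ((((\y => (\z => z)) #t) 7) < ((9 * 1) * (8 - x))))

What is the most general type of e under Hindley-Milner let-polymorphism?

Answer: Int -> Bool

Working:
z : c
\z._ : c -> c
\y._ : b -> c -> c
  unify b -> c -> c ~ Bool -> d
  unify b ~ Bool
  unify c -> c ~ d
_ _ : c -> c
  unify c -> c ~ Int -> e
  unify c ~ Int
  unify Int ~ e
_ _ : Int
  unify Int ~ Int
  unify Int ~ Int
  unify Int ~ Int
  unify Int ~ Int
  unify Int ~ Int
x : a
  unify a ~ Int
  unify Int ~ Int
  unify Int ~ Int
\x._ : Int -> Bool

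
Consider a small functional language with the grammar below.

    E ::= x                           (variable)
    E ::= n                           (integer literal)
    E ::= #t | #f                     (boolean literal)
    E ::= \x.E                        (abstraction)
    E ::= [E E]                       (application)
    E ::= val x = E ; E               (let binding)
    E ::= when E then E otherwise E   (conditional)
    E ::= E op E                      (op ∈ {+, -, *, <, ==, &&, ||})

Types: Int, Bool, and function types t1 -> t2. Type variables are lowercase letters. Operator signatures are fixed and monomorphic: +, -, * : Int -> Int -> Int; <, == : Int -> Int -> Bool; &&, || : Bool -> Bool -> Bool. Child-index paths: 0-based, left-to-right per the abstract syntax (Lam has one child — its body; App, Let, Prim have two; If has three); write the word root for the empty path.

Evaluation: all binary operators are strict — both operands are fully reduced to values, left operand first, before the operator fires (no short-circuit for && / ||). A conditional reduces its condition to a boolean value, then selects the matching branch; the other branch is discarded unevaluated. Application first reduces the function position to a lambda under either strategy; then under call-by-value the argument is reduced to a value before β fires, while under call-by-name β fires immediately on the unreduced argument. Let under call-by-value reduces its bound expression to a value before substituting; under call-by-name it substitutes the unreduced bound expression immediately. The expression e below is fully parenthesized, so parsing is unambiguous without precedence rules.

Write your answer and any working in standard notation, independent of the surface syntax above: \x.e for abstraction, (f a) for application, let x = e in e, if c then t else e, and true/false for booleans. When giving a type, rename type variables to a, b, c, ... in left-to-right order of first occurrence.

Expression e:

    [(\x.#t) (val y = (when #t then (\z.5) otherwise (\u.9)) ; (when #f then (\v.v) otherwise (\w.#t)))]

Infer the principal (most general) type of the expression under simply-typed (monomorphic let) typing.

Answer: Bool

Trace:
\x._ : a -> Bool
  unify Bool ~ Bool
\z._ : b -> Int
\u._ : c -> Int
  unify b -> Int ~ c -> Int
  unify b ~ c
  unify Int ~ Int
let y : c -> Int
  unify Bool ~ Bool
v : d
\v._ : d -> d
\w._ : e -> Bool
  unify d -> d ~ e -> Bool
  unify d ~ e
  unify e ~ Bool
  unify a -> Bool ~ (Bool -> Bool) -> f
  unify a ~ Bool -> Bool
  unify Bool ~ f
_ _ : Bool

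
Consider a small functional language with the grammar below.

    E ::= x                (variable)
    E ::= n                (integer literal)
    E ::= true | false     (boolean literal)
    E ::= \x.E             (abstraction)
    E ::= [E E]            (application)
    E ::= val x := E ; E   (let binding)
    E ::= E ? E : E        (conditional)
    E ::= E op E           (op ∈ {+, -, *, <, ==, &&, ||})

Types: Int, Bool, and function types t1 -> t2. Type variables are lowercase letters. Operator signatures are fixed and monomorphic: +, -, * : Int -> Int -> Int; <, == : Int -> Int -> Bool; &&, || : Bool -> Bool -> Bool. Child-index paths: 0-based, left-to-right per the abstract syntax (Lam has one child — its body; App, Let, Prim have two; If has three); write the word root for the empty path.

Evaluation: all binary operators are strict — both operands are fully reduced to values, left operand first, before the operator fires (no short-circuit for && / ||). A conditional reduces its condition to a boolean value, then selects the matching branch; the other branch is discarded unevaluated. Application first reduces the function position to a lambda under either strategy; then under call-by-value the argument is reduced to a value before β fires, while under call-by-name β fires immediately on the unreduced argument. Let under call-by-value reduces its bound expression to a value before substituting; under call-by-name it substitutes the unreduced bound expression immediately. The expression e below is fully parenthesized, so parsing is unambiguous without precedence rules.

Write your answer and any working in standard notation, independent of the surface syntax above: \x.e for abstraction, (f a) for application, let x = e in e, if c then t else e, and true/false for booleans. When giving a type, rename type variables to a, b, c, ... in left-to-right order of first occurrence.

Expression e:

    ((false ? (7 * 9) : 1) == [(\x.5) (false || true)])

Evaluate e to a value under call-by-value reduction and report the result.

Answer: false

Derivation:
step 0: ((if false then (7 * 9) else 1) == ((\x.5) (false || true)))
step 1: [if@0] (1 == ((\x.5) (false || true)))
step 2: [delta@1.1] (1 == ((\x.5) true))
step 3: [beta@1] (1 == 5)
step 4: [delta@root] false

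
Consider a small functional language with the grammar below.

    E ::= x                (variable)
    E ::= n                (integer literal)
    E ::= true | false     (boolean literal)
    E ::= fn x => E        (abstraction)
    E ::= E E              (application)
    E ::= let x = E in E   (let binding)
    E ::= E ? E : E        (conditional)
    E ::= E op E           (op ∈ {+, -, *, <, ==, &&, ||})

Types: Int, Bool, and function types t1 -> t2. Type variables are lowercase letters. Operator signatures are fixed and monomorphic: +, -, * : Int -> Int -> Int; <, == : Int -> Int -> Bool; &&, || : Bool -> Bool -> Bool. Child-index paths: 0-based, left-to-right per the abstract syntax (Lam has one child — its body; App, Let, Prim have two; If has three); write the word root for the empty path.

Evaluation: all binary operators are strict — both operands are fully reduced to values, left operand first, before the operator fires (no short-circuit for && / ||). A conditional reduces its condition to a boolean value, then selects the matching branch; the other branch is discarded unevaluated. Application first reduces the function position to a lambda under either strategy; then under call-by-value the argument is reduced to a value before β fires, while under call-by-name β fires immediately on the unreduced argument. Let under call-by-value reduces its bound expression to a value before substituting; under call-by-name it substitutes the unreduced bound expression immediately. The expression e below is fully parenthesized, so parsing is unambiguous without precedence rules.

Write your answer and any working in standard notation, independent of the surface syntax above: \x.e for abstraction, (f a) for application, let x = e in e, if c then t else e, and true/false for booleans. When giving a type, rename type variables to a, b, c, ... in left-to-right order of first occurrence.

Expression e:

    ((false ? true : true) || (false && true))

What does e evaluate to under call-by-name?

Working:
step 0: ((if false then true else true) || (false && true))
step 1: [if@0] (true || (false && true))
step 2: [delta@1] (true || false)
step 3: [delta@root] true

Answer: true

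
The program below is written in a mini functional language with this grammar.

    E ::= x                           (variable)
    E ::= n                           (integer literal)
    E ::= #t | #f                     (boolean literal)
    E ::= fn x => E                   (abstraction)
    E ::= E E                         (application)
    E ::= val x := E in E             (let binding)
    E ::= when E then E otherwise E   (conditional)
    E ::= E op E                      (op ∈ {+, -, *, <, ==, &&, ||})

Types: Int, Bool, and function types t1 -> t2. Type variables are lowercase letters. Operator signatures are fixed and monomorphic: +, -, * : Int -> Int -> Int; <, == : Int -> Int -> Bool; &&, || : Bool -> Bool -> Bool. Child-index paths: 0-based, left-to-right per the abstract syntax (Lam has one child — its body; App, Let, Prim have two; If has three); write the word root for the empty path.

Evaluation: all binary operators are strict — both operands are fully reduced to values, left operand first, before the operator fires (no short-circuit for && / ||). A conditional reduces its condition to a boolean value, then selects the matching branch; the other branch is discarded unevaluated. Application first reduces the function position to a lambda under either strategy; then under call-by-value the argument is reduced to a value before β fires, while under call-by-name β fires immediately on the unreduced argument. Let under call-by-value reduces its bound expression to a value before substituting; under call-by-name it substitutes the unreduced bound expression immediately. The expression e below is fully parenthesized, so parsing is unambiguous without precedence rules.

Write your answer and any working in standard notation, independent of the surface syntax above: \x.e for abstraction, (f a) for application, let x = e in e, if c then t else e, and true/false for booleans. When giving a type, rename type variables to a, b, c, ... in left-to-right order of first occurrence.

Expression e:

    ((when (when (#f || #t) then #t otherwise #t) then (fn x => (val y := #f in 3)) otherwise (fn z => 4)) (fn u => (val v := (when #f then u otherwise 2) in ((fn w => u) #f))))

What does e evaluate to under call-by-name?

Trace:
step 0: ((if (if (false || true) then true else true) then (\x.(let y = false in 3)) else (\z.4)) (\u.(let v = (if false then u else 2) in ((\w.u) false))))
step 1: [delta@0.0.0] ((if (if true then true else true) then (\x.(let y = false in 3)) else (\z.4)) (\u.(let v = (if false then u else 2) in ((\w.u) false))))
step 2: [if@0.0] ((if true then (\x.(let y = false in 3)) else (\z.4)) (\u.(let v = (if false then u else 2) in ((\w.u) false))))
step 3: [if@0] ((\x.(let y = false in 3)) (\u.(let v = (if false then u else 2) in ((\w.u) false))))
step 4: [beta@root] (let y = false in 3)
step 5: [let@root] 3

Answer: 3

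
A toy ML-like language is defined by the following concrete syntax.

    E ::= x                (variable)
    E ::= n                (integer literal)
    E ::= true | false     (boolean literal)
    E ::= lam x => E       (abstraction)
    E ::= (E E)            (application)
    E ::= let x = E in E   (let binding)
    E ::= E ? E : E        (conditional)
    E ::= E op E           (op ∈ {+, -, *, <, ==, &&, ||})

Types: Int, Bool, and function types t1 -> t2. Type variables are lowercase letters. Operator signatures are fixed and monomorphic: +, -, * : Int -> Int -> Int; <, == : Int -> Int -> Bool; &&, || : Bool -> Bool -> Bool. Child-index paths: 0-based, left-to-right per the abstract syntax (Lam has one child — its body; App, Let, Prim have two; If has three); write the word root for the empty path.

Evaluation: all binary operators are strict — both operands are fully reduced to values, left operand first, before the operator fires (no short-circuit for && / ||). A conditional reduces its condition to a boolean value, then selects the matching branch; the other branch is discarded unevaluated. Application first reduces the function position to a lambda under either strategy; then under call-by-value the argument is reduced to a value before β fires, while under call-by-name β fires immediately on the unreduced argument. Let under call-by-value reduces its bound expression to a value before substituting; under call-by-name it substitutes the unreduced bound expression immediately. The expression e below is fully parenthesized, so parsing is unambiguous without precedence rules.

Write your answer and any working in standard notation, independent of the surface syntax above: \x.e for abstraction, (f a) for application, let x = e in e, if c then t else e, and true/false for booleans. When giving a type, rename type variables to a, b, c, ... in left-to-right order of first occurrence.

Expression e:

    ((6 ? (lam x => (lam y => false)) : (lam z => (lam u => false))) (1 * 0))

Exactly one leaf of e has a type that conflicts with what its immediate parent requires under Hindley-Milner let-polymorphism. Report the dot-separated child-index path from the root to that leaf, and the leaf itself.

Derivation:
  unify Int ~ Bool
  FAIL: mismatch Int ~ Bool

Answer: 0.0 : 6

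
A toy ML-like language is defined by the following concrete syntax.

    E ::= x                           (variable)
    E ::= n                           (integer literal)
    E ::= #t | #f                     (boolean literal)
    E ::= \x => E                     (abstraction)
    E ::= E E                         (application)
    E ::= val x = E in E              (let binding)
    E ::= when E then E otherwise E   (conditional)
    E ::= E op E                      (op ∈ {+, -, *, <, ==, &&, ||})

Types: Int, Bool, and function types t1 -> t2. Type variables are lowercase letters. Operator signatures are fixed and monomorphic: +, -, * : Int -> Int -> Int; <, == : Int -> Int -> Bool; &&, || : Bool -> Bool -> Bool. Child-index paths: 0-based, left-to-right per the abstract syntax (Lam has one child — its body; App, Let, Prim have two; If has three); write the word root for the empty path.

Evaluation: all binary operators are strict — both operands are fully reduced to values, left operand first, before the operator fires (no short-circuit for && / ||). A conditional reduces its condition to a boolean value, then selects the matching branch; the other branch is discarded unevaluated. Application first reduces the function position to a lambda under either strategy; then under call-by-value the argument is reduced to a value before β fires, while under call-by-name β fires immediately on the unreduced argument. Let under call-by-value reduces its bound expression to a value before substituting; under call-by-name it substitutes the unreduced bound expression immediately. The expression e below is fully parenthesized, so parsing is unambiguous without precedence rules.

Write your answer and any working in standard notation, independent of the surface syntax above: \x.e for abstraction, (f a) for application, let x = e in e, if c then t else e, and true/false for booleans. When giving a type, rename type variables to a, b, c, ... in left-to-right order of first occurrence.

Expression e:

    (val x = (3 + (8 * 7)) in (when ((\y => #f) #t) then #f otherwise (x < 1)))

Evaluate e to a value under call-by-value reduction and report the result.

Answer: false

Derivation:
step 0: (let x = (3 + (8 * 7)) in (if ((\y.false) true) then false else (x < 1)))
step 1: [delta@0.1] (let x = (3 + 56) in (if ((\y.false) true) then false else (x < 1)))
step 2: [delta@0] (let x = 59 in (if ((\y.false) true) then false else (x < 1)))
step 3: [let@root] (if ((\y.false) true) then false else (59 < 1))
step 4: [beta@0] (if false then false else (59 < 1))
step 5: [if@root] (59 < 1)
step 6: [delta@root] false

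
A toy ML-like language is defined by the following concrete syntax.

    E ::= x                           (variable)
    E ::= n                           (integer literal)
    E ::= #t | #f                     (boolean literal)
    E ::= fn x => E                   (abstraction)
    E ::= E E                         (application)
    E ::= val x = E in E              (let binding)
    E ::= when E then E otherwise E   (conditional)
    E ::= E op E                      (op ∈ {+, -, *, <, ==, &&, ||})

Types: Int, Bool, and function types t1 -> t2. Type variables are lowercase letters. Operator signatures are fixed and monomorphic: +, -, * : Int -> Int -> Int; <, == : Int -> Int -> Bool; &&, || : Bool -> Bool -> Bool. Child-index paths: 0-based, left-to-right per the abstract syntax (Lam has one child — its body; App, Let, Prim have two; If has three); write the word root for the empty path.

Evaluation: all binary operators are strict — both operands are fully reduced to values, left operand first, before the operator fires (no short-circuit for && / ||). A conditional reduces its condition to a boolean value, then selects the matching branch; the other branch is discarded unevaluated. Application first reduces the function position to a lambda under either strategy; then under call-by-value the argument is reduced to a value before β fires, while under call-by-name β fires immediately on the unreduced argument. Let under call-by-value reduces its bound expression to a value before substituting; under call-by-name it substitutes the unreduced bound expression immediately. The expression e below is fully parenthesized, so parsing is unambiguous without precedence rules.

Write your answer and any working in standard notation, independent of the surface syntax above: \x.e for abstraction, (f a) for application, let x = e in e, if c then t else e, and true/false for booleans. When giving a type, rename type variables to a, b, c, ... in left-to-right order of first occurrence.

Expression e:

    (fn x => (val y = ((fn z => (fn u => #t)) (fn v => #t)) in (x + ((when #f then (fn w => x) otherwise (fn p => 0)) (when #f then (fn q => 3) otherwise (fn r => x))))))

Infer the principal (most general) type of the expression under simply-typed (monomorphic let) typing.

Working:
\u._ : c -> Bool
\z._ : b -> c -> Bool
\v._ : d -> Bool
  unify b -> c -> Bool ~ (d -> Bool) -> e
  unify b ~ d -> Bool
  unify c -> Bool ~ e
_ _ : c -> Bool
let y : c -> Bool
x : a
  unify a ~ Int
  unify Bool ~ Bool
x : Int
\w._ : f -> Int
\p._ : g -> Int
  unify f -> Int ~ g -> Int
  unify f ~ g
  unify Int ~ Int
  unify Bool ~ Bool
\q._ : h -> Int
x : Int
\r._ : i -> Int
  unify h -> Int ~ i -> Int
  unify h ~ i
  unify Int ~ Int
  unify g -> Int ~ (i -> Int) -> j
  unify g ~ i -> Int
  unify Int ~ j
_ _ : Int
  unify Int ~ Int
\x._ : Int -> Int

Answer: Int -> Int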